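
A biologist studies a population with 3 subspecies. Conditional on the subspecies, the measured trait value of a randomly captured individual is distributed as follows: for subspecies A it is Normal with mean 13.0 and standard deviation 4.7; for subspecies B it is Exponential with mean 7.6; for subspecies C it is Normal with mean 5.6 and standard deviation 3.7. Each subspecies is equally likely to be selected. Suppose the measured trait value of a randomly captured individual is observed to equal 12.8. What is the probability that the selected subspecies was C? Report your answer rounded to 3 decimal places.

0.129

Likelihoods f(12.8 | ·): A: 0.0848045; B: 0.0244199; C: 0.0162344.
Posterior ∝ prior × likelihood. Numerator for C: 0.333333·0.0162344 = 0.00541146.
Normalizing constant: 0.333333·0.0848045 + 0.333333·0.0244199 + 0.333333·0.0162344 = 0.0418196.
P(C | observation) = 0.00541146 / 0.0418196 = 0.1294.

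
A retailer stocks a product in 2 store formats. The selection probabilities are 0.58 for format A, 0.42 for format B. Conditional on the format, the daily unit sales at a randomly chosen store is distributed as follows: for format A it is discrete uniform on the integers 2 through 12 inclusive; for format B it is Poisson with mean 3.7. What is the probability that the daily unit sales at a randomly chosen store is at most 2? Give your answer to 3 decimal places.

0.173

Conditional on each format, P(X ≤ 2): A: 0.0909091; B: 0.285433.
By total probability, P(X ≤ 2) = 0.58·0.0909091 + 0.42·0.285433 = 0.172609.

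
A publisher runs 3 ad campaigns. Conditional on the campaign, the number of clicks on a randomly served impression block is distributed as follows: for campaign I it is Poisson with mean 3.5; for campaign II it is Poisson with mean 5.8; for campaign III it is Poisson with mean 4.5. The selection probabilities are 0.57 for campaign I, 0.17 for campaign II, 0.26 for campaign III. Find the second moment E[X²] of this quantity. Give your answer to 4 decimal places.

22.1173

For each component E[X²] = Var + (mean)², giving I: 15.75; II: 39.44; III: 24.75.
Overall E[X²] = 0.57·15.75 + 0.17·39.44 + 0.26·24.75 = 22.1173.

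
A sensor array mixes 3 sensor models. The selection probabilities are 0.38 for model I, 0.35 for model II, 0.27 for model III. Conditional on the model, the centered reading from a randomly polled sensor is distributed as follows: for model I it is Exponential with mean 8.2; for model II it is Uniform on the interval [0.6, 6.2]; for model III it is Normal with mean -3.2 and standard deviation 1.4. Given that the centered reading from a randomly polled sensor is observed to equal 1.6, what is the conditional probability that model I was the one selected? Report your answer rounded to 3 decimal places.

0.378

Likelihoods f(1.6 | ·): I: 0.100333; II: 0.178571; III: 0.000798351.
Posterior ∝ prior × likelihood. Numerator for I: 0.38·0.100333 = 0.0381267.
Normalizing constant: 0.38·0.100333 + 0.35·0.178571 + 0.27·0.000798351 = 0.100842.
P(I | observation) = 0.0381267 / 0.100842 = 0.378083.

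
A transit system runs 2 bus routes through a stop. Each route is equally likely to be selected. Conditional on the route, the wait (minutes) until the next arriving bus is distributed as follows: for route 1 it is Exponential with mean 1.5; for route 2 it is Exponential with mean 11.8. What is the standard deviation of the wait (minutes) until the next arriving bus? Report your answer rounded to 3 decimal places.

9.862

Per component, 1: μ=1.5, E[X²]=4.5; 2: μ=11.8, E[X²]=278.48.
E[X] = 0.5·1.5 + 0.5·11.8 = 6.65.
E[X²] = 0.5·4.5 + 0.5·278.48 = 141.49.
Var(X) = E[X²] − (E[X])² = 141.49 − 44.2225 = 97.2675.
SD(X) = √97.2675 = 9.86243.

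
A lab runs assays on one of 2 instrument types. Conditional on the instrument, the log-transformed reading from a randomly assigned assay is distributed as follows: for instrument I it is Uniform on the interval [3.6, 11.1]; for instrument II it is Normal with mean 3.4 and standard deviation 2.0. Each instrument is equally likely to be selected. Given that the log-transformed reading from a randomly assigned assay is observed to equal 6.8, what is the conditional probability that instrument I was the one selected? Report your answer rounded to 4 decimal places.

0.7393

Likelihoods f(6.8 | ·): I: 0.133333; II: 0.0470245.
Posterior ∝ prior × likelihood. Numerator for I: 0.5·0.133333 = 0.0666667.
Normalizing constant: 0.5·0.133333 + 0.5·0.0470245 = 0.0901789.
P(I | observation) = 0.0666667 / 0.0901789 = 0.739271.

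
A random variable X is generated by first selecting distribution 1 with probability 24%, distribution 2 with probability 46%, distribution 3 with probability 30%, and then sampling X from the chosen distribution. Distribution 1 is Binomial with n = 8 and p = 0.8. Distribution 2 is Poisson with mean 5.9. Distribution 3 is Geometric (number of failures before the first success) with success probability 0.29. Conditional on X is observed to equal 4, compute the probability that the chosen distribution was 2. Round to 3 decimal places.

0.658

Likelihoods P(X=4 | ·): 1: 0.0458752; 2: 0.138312; 3: 0.0736939.
Posterior ∝ prior × likelihood. Numerator for 2: 0.46·0.138312 = 0.0636234.
Normalizing constant: 0.24·0.0458752 + 0.46·0.138312 + 0.3·0.0736939 = 0.0967417.
P(2 | observation) = 0.0636234 / 0.0967417 = 0.657663.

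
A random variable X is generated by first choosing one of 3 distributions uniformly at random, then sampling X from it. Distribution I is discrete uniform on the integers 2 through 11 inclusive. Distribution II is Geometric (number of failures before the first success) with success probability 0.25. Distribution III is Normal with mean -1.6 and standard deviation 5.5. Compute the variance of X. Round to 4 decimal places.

27.8356

Per component, I: μ=6.5, E[X²]=50.5; II: μ=3, E[X²]=21; III: μ=-1.6, E[X²]=32.81.
E[X] = 0.333333·6.5 + 0.333333·3 + 0.333333·-1.6 = 2.63333.
E[X²] = 0.333333·50.5 + 0.333333·21 + 0.333333·32.81 = 34.77.
Var(X) = E[X²] − (E[X])² = 34.77 − 6.93444 = 27.8356.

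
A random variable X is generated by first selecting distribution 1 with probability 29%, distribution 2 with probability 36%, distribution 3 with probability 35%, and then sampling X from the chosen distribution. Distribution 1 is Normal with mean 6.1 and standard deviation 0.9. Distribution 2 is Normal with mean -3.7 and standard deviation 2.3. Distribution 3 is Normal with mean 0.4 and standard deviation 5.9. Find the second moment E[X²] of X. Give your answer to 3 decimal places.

For each component E[X²] = Var + (mean)², giving 1: 38.02; 2: 18.98; 3: 34.97.
Overall E[X²] = 0.29·38.02 + 0.36·18.98 + 0.35·34.97 = 30.0981.

30.098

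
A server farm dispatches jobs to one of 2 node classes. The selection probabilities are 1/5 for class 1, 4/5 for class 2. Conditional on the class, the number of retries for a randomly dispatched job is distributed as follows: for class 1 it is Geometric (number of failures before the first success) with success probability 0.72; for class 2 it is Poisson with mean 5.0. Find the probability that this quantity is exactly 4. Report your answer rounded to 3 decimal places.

Conditional on each class, P(X = 4): 1: 0.00442552; 2: 0.175467.
By total probability, P(X = 4) = 0.2·0.00442552 + 0.8·0.175467 = 0.141259.

0.141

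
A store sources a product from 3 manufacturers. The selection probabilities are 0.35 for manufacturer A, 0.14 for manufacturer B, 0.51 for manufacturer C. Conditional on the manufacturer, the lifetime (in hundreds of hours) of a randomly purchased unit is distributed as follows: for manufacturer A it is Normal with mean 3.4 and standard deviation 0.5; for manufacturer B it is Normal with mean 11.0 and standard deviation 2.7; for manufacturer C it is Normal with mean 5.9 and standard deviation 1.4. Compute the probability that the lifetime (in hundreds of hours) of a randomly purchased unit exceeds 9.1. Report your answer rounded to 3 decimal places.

0.112

Conditional on each manufacturer, P(X > 9.1): A: 0; B: 0.759191; C: 0.0111355.
By total probability, P(X > 9.1) = 0.35·0 + 0.14·0.759191 + 0.51·0.0111355 = 0.111966.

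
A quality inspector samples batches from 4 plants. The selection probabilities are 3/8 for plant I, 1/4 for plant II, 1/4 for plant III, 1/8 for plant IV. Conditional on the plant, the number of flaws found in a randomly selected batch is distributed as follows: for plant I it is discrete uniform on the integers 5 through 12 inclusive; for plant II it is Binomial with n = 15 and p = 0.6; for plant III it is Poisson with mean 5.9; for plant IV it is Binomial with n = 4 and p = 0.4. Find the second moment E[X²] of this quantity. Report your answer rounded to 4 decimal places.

60.8300

For each component E[X²] = Var + (mean)², giving I: 77.5; II: 84.6; III: 40.71; IV: 3.52.
Overall E[X²] = 0.375·77.5 + 0.25·84.6 + 0.25·40.71 + 0.125·3.52 = 60.83.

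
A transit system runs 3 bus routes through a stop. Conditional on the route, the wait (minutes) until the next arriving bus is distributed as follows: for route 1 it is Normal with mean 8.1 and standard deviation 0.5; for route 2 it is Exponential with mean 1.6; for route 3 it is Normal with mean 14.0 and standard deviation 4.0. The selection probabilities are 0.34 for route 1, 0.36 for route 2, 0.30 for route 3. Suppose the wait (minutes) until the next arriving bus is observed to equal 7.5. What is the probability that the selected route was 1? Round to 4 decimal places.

0.9292

Likelihoods f(7.5 | ·): 1: 0.388372; 2: 0.00575605; 3: 0.0266346.
Posterior ∝ prior × likelihood. Numerator for 1: 0.34·0.388372 = 0.132047.
Normalizing constant: 0.34·0.388372 + 0.36·0.00575605 + 0.3·0.0266346 = 0.142109.
P(1 | observation) = 0.132047 / 0.142109 = 0.929191.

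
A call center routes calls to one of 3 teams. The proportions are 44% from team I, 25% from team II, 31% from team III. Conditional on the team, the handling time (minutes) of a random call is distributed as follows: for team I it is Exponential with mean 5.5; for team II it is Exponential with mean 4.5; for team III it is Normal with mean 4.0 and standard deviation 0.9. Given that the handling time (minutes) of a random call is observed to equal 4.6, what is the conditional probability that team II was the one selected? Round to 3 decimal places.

0.121

Likelihoods f(4.6 | ·): I: 0.0787788; II: 0.0799543; III: 0.354942.
Posterior ∝ prior × likelihood. Numerator for II: 0.25·0.0799543 = 0.0199886.
Normalizing constant: 0.44·0.0787788 + 0.25·0.0799543 + 0.31·0.354942 = 0.164683.
P(II | observation) = 0.0199886 / 0.164683 = 0.121376.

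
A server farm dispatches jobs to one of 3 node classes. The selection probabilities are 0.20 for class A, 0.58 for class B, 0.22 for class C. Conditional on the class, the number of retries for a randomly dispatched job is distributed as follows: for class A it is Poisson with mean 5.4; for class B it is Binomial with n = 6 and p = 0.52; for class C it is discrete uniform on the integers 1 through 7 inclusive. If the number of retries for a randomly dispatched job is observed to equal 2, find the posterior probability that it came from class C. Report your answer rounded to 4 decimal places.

0.1854

Likelihoods P(X=2 | ·): A: 0.0658518; B: 0.215309; C: 0.142857.
Posterior ∝ prior × likelihood. Numerator for C: 0.22·0.142857 = 0.0314286.
Normalizing constant: 0.2·0.0658518 + 0.58·0.215309 + 0.22·0.142857 = 0.169478.
P(C | observation) = 0.0314286 / 0.169478 = 0.185443.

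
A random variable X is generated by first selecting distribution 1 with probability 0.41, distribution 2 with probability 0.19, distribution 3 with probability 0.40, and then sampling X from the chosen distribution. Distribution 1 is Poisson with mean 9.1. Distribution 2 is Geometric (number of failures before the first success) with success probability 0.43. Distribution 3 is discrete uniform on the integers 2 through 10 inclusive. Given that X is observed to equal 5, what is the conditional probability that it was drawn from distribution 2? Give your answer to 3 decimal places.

0.067

Likelihoods P(X=5 | ·): 1: 0.0580692; 2: 0.0258728; 3: 0.111111.
Posterior ∝ prior × likelihood. Numerator for 2: 0.19·0.0258728 = 0.00491582.
Normalizing constant: 0.41·0.0580692 + 0.19·0.0258728 + 0.4·0.111111 = 0.0731686.
P(2 | observation) = 0.00491582 / 0.0731686 = 0.0671848.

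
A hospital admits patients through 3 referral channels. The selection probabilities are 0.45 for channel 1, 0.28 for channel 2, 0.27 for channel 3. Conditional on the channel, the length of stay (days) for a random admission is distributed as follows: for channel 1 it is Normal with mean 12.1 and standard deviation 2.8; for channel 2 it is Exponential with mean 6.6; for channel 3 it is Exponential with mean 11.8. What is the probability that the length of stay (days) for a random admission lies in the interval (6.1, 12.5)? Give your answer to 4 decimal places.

Conditional on each channel, P(6.1 < X < 12.5): 1: 0.540736; 2: 0.246354; 3: 0.249646.
By total probability, P(6.1 < X < 12.5) = 0.45·0.540736 + 0.28·0.246354 + 0.27·0.249646 = 0.379715.

0.3797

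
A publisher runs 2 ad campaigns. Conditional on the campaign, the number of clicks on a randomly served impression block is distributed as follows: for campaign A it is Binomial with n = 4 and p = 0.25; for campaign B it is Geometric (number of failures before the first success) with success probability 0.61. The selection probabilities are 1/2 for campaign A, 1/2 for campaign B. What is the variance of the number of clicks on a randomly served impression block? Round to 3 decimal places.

Per component, A: μ=1, E[X²]=1.75; B: μ=0.639344, E[X²]=1.45687.
E[X] = 0.5·1 + 0.5·0.639344 = 0.819672.
E[X²] = 0.5·1.75 + 0.5·1.45687 = 1.60343.
Var(X) = E[X²] − (E[X])² = 1.60343 − 0.671862 = 0.931571.

0.932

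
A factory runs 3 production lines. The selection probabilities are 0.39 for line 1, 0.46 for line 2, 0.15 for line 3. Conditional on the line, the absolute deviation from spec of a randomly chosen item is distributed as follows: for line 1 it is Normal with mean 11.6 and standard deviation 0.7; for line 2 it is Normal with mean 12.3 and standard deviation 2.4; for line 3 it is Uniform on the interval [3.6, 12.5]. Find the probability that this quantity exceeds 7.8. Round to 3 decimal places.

Conditional on each line, P(X > 7.8): 1: 1; 2: 0.969604; 3: 0.52809.
By total probability, P(X > 7.8) = 0.39·1 + 0.46·0.969604 + 0.15·0.52809 = 0.915231.

0.915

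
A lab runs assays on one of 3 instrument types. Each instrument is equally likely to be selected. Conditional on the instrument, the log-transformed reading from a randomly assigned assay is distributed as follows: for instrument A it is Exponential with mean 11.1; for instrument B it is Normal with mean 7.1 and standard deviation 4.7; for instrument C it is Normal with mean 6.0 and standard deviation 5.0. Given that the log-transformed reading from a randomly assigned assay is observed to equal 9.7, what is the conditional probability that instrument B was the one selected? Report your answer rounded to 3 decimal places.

Likelihoods f(9.7 | ·): A: 0.0375975; B: 0.0728384; C: 0.0606779.
Posterior ∝ prior × likelihood. Numerator for B: 0.333333·0.0728384 = 0.0242795.
Normalizing constant: 0.333333·0.0375975 + 0.333333·0.0728384 + 0.333333·0.0606779 = 0.0570379.
P(B | observation) = 0.0242795 / 0.0570379 = 0.425673.

0.426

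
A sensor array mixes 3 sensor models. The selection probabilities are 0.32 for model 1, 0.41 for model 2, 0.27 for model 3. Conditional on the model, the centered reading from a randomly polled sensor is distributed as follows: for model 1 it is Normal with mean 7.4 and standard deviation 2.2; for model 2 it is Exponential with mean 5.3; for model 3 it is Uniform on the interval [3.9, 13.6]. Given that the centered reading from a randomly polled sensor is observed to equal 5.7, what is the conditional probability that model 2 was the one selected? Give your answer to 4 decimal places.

0.2713

Likelihoods f(5.7 | ·): 1: 0.134532; 2: 0.0643654; 3: 0.103093.
Posterior ∝ prior × likelihood. Numerator for 2: 0.41·0.0643654 = 0.0263898.
Normalizing constant: 0.32·0.134532 + 0.41·0.0643654 + 0.27·0.103093 = 0.0972753.
P(2 | observation) = 0.0263898 / 0.0972753 = 0.27129.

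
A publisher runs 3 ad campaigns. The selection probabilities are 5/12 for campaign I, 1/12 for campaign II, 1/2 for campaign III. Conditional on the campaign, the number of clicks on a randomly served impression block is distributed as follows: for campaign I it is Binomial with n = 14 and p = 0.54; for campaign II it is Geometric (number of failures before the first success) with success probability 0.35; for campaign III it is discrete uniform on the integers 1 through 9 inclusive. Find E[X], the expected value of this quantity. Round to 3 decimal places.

Component means — I: 7.56; II: 1.85714; III: 5.
E[X] = 0.416667·7.56 + 0.0833333·1.85714 + 0.5·5 = 5.80476.

5.805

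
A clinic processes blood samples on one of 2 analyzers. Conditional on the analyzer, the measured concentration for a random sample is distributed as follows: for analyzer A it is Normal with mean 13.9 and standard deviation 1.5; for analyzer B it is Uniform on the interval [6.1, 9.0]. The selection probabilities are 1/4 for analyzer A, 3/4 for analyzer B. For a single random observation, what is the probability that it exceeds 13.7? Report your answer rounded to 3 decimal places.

0.138

Conditional on each analyzer, P(X > 13.7): A: 0.553035; B: 0.
By total probability, P(X > 13.7) = 0.25·0.553035 + 0.75·0 = 0.138259.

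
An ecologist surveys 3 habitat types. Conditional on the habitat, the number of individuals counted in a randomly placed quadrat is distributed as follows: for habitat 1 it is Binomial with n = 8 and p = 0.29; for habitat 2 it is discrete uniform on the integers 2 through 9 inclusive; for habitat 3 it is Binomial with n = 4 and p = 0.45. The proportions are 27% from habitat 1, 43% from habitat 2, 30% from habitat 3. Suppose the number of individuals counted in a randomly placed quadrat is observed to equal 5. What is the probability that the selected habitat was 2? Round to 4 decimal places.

0.8288

Likelihoods P(X=5 | ·): 1: 0.0411105; 2: 0.125; 3: 0.
Posterior ∝ prior × likelihood. Numerator for 2: 0.43·0.125 = 0.05375.
Normalizing constant: 0.27·0.0411105 + 0.43·0.125 + 0.3·0 = 0.0648498.
P(2 | observation) = 0.05375 / 0.0648498 = 0.828838.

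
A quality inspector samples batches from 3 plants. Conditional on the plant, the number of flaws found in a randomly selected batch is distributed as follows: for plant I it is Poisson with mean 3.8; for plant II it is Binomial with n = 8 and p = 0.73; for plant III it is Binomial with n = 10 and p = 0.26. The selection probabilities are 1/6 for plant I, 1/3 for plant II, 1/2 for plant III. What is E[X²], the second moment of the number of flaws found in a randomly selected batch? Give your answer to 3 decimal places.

19.276

For each component E[X²] = Var + (mean)², giving I: 18.24; II: 35.6824; III: 8.684.
Overall E[X²] = 0.166667·18.24 + 0.333333·35.6824 + 0.5·8.684 = 19.2761.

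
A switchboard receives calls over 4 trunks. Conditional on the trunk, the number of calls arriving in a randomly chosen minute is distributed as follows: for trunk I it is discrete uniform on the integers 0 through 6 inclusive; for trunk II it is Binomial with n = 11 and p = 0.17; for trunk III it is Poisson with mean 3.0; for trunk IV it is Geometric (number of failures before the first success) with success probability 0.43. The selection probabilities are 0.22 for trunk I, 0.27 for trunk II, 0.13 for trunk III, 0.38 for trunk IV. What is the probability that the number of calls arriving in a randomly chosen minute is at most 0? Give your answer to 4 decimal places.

Conditional on each trunk, P(X ≤ 0): I: 0.142857; II: 0.128783; III: 0.0497871; IV: 0.43.
By total probability, P(X ≤ 0) = 0.22·0.142857 + 0.27·0.128783 + 0.13·0.0497871 + 0.38·0.43 = 0.236072.

0.2361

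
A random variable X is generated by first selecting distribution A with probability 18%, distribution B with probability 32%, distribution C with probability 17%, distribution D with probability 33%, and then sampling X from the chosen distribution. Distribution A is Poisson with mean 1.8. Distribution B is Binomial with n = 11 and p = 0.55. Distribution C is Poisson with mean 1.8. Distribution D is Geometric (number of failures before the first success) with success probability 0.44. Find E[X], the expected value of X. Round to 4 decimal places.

Component means — A: 1.8; B: 6.05; C: 1.8; D: 1.27273.
E[X] = 0.18·1.8 + 0.32·6.05 + 0.17·1.8 + 0.33·1.27273 = 2.986.

2.9860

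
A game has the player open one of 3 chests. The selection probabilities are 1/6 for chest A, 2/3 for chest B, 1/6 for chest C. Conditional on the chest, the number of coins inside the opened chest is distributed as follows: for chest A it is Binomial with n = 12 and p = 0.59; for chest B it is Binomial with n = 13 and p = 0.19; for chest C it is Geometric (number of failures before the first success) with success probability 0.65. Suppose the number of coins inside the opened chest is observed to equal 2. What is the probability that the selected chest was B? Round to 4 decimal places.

0.9306

Likelihoods P(X=2 | ·): A: 0.0030838; B: 0.277292; C: 0.079625.
Posterior ∝ prior × likelihood. Numerator for B: 0.666667·0.277292 = 0.184861.
Normalizing constant: 0.166667·0.0030838 + 0.666667·0.277292 + 0.166667·0.079625 = 0.198646.
P(B | observation) = 0.184861 / 0.198646 = 0.930606.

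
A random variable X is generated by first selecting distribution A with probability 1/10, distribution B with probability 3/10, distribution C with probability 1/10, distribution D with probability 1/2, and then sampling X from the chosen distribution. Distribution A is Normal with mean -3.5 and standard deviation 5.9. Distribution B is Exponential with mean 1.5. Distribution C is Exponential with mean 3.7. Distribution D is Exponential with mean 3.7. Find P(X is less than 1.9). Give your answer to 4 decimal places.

0.5384

Conditional on each component, P(X < 1.9): A: 0.819971; B: 0.718231; C: 0.401611; D: 0.401611.
By total probability, P(X < 1.9) = 0.1·0.819971 + 0.3·0.718231 + 0.1·0.401611 + 0.5·0.401611 = 0.538433.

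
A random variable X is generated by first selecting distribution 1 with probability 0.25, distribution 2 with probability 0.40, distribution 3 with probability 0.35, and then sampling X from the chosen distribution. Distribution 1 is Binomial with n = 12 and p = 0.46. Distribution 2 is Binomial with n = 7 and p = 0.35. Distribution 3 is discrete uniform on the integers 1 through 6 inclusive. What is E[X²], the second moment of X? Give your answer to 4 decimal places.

For each component E[X²] = Var + (mean)², giving 1: 33.4512; 2: 7.595; 3: 15.1667.
Overall E[X²] = 0.25·33.4512 + 0.4·7.595 + 0.35·15.1667 = 16.7091.

16.7091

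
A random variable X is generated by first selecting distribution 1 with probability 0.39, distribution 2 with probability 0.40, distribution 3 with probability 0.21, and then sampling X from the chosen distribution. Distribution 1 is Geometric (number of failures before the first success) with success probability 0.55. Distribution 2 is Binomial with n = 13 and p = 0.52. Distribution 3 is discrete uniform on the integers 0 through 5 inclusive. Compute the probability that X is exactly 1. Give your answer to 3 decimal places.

Conditional on each component, P(X = 1): 1: 0.2475; 2: 0.00101121; 3: 0.166667.
By total probability, P(X = 1) = 0.39·0.2475 + 0.4·0.00101121 + 0.21·0.166667 = 0.131929.

0.132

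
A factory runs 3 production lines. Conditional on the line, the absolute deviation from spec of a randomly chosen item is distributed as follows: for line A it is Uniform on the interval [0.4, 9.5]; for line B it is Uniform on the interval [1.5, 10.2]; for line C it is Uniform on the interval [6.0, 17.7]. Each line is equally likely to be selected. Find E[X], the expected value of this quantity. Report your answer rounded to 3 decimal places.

7.550

Component means — A: 4.95; B: 5.85; C: 11.85.
E[X] = 0.333333·4.95 + 0.333333·5.85 + 0.333333·11.85 = 7.55.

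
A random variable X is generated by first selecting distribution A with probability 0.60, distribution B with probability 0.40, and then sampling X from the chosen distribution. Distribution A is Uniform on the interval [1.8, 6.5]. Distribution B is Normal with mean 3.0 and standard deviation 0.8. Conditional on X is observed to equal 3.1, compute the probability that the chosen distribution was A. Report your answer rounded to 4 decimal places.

0.3921

Likelihoods f(3.1 | ·): A: 0.212766; B: 0.494797.
Posterior ∝ prior × likelihood. Numerator for A: 0.6·0.212766 = 0.12766.
Normalizing constant: 0.6·0.212766 + 0.4·0.494797 = 0.325578.
P(A | observation) = 0.12766 / 0.325578 = 0.392101.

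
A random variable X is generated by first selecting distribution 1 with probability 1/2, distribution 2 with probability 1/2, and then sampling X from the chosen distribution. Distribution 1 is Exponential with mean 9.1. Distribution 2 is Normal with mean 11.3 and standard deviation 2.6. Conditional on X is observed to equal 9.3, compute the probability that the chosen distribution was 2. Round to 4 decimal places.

Likelihoods f(9.3 | ·): 1: 0.0395475; 2: 0.114142.
Posterior ∝ prior × likelihood. Numerator for 2: 0.5·0.114142 = 0.0570712.
Normalizing constant: 0.5·0.0395475 + 0.5·0.114142 = 0.076845.
P(2 | observation) = 0.0570712 / 0.076845 = 0.74268.

0.7427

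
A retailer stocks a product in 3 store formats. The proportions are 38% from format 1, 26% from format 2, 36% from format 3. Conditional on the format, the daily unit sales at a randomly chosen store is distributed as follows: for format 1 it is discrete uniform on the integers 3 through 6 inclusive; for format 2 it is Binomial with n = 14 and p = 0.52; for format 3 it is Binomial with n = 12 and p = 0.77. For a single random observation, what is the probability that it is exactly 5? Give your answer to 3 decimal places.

0.124

Conditional on each format, P(X = 5): 1: 0.25; 2: 0.102956; 3: 0.00729917.
By total probability, P(X = 5) = 0.38·0.25 + 0.26·0.102956 + 0.36·0.00729917 = 0.124396.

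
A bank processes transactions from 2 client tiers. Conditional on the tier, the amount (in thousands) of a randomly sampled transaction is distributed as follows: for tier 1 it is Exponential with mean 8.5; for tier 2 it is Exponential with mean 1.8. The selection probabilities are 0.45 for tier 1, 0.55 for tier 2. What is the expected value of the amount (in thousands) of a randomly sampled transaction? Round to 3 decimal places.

Component means — 1: 8.5; 2: 1.8.
E[X] = 0.45·8.5 + 0.55·1.8 = 4.815.

4.815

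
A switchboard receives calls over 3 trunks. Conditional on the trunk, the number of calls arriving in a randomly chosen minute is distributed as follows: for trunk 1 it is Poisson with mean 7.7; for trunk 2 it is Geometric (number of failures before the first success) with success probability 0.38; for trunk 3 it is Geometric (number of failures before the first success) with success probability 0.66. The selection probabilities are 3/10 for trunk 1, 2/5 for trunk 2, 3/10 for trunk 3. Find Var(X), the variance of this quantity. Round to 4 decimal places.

Per component, 1: μ=7.7, E[X²]=66.99; 2: μ=1.63158, E[X²]=6.95568; 3: μ=0.515152, E[X²]=1.04591.
E[X] = 0.3·7.7 + 0.4·1.63158 + 0.3·0.515152 = 3.11718.
E[X²] = 0.3·66.99 + 0.4·6.95568 + 0.3·1.04591 = 23.193.
Var(X) = E[X²] − (E[X])² = 23.193 − 9.71679 = 13.4763.

13.4763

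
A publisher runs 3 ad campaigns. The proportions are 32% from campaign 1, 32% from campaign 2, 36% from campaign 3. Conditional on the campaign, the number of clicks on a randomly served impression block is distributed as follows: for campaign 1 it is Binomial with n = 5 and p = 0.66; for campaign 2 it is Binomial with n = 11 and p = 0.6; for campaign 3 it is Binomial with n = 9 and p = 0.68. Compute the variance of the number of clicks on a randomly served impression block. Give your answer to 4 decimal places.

3.9667

Per component, 1: μ=3.3, E[X²]=12.012; 2: μ=6.6, E[X²]=46.2; 3: μ=6.12, E[X²]=39.4128.
E[X] = 0.32·3.3 + 0.32·6.6 + 0.36·6.12 = 5.3712.
E[X²] = 0.32·12.012 + 0.32·46.2 + 0.36·39.4128 = 32.8164.
Var(X) = E[X²] − (E[X])² = 32.8164 − 28.8498 = 3.96666.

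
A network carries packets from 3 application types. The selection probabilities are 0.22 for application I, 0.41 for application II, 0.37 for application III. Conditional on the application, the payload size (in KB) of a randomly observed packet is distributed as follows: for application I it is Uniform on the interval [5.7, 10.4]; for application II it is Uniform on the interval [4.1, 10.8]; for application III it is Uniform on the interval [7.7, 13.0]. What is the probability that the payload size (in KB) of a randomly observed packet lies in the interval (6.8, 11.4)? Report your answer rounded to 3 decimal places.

0.672

Conditional on each application, P(6.8 < X < 11.4): I: 0.765957; II: 0.597015; III: 0.698113.
By total probability, P(6.8 < X < 11.4) = 0.22·0.765957 + 0.41·0.597015 + 0.37·0.698113 = 0.671589.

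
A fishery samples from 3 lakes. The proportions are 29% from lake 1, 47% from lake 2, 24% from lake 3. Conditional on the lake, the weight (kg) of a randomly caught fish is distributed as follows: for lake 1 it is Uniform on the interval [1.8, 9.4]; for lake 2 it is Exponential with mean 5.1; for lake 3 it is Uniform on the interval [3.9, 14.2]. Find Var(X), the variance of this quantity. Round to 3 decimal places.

Per component, 1: μ=5.6, E[X²]=36.1733; 2: μ=5.1, E[X²]=52.02; 3: μ=9.05, E[X²]=90.7433.
E[X] = 0.29·5.6 + 0.47·5.1 + 0.24·9.05 = 6.193.
E[X²] = 0.29·36.1733 + 0.47·52.02 + 0.24·90.7433 = 56.7181.
Var(X) = E[X²] − (E[X])² = 56.7181 − 38.3532 = 18.3648.

18.365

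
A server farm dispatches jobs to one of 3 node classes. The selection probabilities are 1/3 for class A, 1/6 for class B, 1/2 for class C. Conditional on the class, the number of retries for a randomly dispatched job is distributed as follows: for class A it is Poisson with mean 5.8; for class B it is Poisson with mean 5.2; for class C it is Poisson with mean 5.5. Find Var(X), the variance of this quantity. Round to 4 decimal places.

5.5925

Per component, A: μ=5.8, E[X²]=39.44; B: μ=5.2, E[X²]=32.24; C: μ=5.5, E[X²]=35.75.
E[X] = 0.333333·5.8 + 0.166667·5.2 + 0.5·5.5 = 5.55.
E[X²] = 0.333333·39.44 + 0.166667·32.24 + 0.5·35.75 = 36.395.
Var(X) = E[X²] − (E[X])² = 36.395 − 30.8025 = 5.5925.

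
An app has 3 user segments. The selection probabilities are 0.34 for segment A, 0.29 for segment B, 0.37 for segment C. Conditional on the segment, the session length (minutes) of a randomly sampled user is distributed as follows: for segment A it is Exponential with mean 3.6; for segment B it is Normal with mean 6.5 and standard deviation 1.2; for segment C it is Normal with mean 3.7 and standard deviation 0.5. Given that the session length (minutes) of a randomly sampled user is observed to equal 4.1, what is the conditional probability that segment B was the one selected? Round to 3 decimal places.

Likelihoods f(4.1 | ·): A: 0.0889374; B: 0.0449925; C: 0.579383.
Posterior ∝ prior × likelihood. Numerator for B: 0.29·0.0449925 = 0.0130478.
Normalizing constant: 0.34·0.0889374 + 0.29·0.0449925 + 0.37·0.579383 = 0.257658.
P(B | observation) = 0.0130478 / 0.257658 = 0.05064.

0.051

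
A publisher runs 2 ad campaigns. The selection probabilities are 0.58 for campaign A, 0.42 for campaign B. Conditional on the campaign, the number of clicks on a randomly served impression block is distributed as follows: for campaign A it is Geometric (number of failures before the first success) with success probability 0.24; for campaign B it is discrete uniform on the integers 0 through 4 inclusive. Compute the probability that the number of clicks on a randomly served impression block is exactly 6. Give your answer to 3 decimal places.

0.027

Conditional on each campaign, P(X = 6): A: 0.046248; B: 0.
By total probability, P(X = 6) = 0.58·0.046248 + 0.42·0 = 0.0268238.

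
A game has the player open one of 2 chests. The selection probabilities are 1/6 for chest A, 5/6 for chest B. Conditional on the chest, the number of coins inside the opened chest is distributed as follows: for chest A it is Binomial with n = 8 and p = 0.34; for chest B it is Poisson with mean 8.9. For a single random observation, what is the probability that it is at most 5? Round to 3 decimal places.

0.265

Conditional on each chest, P(X ≤ 5): A: 0.978207; B: 0.1219.
By total probability, P(X ≤ 5) = 0.166667·0.978207 + 0.833333·0.1219 = 0.264617.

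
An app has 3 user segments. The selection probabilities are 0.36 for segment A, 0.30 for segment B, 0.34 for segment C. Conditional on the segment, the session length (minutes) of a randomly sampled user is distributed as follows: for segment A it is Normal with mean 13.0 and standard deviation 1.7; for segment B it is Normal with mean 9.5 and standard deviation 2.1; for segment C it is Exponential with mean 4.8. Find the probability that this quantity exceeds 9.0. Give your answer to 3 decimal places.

0.587

Conditional on each segment, P(X > 9.0): A: 0.990687; B: 0.594096; C: 0.153355.
By total probability, P(X > 9.0) = 0.36·0.990687 + 0.3·0.594096 + 0.34·0.153355 = 0.587017.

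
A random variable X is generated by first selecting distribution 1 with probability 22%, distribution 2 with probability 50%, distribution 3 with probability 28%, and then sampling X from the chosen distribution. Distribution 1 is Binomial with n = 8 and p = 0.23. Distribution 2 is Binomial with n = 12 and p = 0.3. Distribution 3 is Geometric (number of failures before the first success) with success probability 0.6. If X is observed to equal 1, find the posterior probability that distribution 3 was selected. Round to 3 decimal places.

0.401

Likelihoods P(X=1 | ·): 1: 0.295293; 2: 0.0711838; 3: 0.24.
Posterior ∝ prior × likelihood. Numerator for 3: 0.28·0.24 = 0.0672.
Normalizing constant: 0.22·0.295293 + 0.5·0.0711838 + 0.28·0.24 = 0.167756.
P(3 | observation) = 0.0672 / 0.167756 = 0.400581.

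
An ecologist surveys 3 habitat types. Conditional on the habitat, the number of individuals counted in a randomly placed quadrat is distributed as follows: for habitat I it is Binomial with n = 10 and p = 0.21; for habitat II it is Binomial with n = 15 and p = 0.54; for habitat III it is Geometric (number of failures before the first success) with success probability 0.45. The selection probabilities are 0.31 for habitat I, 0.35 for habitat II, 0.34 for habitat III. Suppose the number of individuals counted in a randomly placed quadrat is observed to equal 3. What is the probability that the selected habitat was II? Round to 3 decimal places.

0.024

Likelihoods P(X=3 | ·): I: 0.213417; II: 0.00643112; III: 0.0748688.
Posterior ∝ prior × likelihood. Numerator for II: 0.35·0.00643112 = 0.00225089.
Normalizing constant: 0.31·0.213417 + 0.35·0.00643112 + 0.34·0.0748688 = 0.0938655.
P(II | observation) = 0.00225089 / 0.0938655 = 0.02398.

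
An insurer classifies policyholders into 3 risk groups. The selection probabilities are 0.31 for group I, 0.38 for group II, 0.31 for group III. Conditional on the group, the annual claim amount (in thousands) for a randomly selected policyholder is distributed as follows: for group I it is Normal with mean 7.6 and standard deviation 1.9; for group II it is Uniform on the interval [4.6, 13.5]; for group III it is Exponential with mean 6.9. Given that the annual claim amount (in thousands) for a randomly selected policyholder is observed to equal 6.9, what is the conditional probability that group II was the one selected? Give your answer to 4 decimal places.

0.3557

Likelihoods f(6.9 | ·): I: 0.196192; II: 0.11236; III: 0.0533159.
Posterior ∝ prior × likelihood. Numerator for II: 0.38·0.11236 = 0.0426966.
Normalizing constant: 0.31·0.196192 + 0.38·0.11236 + 0.31·0.0533159 = 0.120044.
P(II | observation) = 0.0426966 / 0.120044 = 0.355674.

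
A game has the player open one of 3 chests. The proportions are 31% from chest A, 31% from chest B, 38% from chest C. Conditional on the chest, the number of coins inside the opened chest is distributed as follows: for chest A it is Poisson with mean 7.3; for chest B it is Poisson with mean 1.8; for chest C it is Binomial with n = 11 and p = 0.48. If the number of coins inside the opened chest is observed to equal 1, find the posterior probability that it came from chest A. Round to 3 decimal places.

0.016

Likelihoods P(X=1 | ·): A: 0.00493143; B: 0.297538; C: 0.00763251.
Posterior ∝ prior × likelihood. Numerator for A: 0.31·0.00493143 = 0.00152874.
Normalizing constant: 0.31·0.00493143 + 0.31·0.297538 + 0.38·0.00763251 = 0.0966659.
P(A | observation) = 0.00152874 / 0.0966659 = 0.0158147.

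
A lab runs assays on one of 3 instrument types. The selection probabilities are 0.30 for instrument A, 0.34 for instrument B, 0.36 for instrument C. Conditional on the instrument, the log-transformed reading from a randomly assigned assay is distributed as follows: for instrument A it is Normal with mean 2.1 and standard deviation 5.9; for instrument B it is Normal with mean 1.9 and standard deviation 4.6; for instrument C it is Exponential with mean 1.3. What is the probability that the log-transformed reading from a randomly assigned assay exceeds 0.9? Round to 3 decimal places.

0.554

Conditional on each instrument, P(X > 0.9): A: 0.580585; B: 0.586048; C: 0.50042.
By total probability, P(X > 0.9) = 0.3·0.580585 + 0.34·0.586048 + 0.36·0.50042 = 0.553583.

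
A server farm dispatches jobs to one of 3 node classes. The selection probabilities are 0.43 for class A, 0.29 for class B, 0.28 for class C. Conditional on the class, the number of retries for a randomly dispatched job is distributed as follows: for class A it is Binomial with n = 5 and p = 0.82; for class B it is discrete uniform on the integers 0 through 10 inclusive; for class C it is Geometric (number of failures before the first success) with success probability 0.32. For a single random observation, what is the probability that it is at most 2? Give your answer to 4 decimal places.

Conditional on each class, P(X ≤ 2): A: 0.0437073; B: 0.272727; C: 0.685568.
By total probability, P(X ≤ 2) = 0.43·0.0437073 + 0.29·0.272727 + 0.28·0.685568 = 0.289844.

0.2898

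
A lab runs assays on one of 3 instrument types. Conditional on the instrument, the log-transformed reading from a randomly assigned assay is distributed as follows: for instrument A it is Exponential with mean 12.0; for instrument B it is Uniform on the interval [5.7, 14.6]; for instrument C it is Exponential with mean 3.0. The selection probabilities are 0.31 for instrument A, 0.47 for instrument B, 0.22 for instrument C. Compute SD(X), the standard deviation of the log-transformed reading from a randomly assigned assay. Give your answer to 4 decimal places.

7.8123

Per component, A: μ=12, E[X²]=288; B: μ=10.15, E[X²]=109.623; C: μ=3, E[X²]=18.
E[X] = 0.31·12 + 0.47·10.15 + 0.22·3 = 9.1505.
E[X²] = 0.31·288 + 0.47·109.623 + 0.22·18 = 144.763.
Var(X) = E[X²] − (E[X])² = 144.763 − 83.7317 = 61.0313.
SD(X) = √61.0313 = 7.81225.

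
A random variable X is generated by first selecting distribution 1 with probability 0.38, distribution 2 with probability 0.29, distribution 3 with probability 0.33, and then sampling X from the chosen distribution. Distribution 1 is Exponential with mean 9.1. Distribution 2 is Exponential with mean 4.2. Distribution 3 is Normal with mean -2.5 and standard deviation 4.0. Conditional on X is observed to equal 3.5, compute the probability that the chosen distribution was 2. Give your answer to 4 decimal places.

0.4342

Likelihoods f(3.5 | ·): 1: 0.0748036; 2: 0.103476; 3: 0.0323794.
Posterior ∝ prior × likelihood. Numerator for 2: 0.29·0.103476 = 0.030008.
Normalizing constant: 0.38·0.0748036 + 0.29·0.103476 + 0.33·0.0323794 = 0.0691185.
P(2 | observation) = 0.030008 / 0.0691185 = 0.434152.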